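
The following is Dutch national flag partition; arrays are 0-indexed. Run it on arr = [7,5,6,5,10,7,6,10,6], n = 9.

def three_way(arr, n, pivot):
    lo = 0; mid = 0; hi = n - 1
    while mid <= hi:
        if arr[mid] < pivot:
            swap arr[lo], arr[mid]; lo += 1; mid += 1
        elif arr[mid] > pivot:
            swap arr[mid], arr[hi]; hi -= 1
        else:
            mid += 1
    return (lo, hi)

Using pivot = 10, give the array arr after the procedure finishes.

lo=0 mid=0 hi=8
7<10: swap(0,0), lo=1 mid=1 ⇒ [7,5,6,5,10,7,6,10,6]
5<10: swap(1,1), lo=2 mid=2 ⇒ [7,5,6,5,10,7,6,10,6]
6<10: swap(2,2), lo=3 mid=3 ⇒ [7,5,6,5,10,7,6,10,6]
5<10: swap(3,3), lo=4 mid=4 ⇒ [7,5,6,5,10,7,6,10,6]
10=10: mid=5
7<10: swap(4,5), lo=5 mid=6 ⇒ [7,5,6,5,7,10,6,10,6]
6<10: swap(5,6), lo=6 mid=7 ⇒ [7,5,6,5,7,6,10,10,6]
10=10: mid=8
6<10: swap(6,8), lo=7 mid=9 ⇒ [7,5,6,5,7,6,6,10,10]
done. lo=7 hi=8; arr=[7,5,6,5,7,6,6,10,10]

[7,5,6,5,7,6,6,10,10]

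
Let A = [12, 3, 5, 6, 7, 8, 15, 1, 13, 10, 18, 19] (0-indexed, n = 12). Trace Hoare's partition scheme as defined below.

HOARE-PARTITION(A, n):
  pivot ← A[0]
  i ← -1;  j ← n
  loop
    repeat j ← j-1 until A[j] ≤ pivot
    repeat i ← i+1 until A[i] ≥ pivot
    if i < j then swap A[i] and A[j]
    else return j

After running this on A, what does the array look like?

[10, 3, 5, 6, 7, 8, 1, 15, 13, 12, 18, 19]

pivot = A[0] = 12; i = -1, j = 12
j→9 (A[9]=10≤12), i→0 (A[0]=12≥12); i<j, swap → [10, 3, 5, 6, 7, 8, 15, 1, 13, 12, 18, 19]
j→7 (A[7]=1≤12), i→6 (A[6]=15≥12); i<j, swap → [10, 3, 5, 6, 7, 8, 1, 15, 13, 12, 18, 19]
j→6, i→7; i≥j, return j=6. A = [10, 3, 5, 6, 7, 8, 1, 15, 13, 12, 18, 19]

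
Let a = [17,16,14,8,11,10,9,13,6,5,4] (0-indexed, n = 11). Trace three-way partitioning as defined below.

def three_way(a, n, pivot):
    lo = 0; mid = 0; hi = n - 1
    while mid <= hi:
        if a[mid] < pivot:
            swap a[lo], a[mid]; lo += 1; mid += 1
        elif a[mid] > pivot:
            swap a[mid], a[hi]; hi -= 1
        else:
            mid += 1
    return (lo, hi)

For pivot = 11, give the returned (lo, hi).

(6, 6)

lo=0 mid=0 hi=10
17>11: swap(0,10), hi=9 ⇒ [4,16,14,8,11,10,9,13,6,5,17]
4<11: swap(0,0), lo=1 mid=1 ⇒ [4,16,14,8,11,10,9,13,6,5,17]
16>11: swap(1,9), hi=8 ⇒ [4,5,14,8,11,10,9,13,6,16,17]
5<11: swap(1,1), lo=2 mid=2 ⇒ [4,5,14,8,11,10,9,13,6,16,17]
14>11: swap(2,8), hi=7 ⇒ [4,5,6,8,11,10,9,13,14,16,17]
6<11: swap(2,2), lo=3 mid=3 ⇒ [4,5,6,8,11,10,9,13,14,16,17]
8<11: swap(3,3), lo=4 mid=4 ⇒ [4,5,6,8,11,10,9,13,14,16,17]
11=11: mid=5
10<11: swap(4,5), lo=5 mid=6 ⇒ [4,5,6,8,10,11,9,13,14,16,17]
9<11: swap(5,6), lo=6 mid=7 ⇒ [4,5,6,8,10,9,11,13,14,16,17]
13>11: swap(7,7), hi=6 ⇒ [4,5,6,8,10,9,11,13,14,16,17]
done. lo=6 hi=6; a=[4,5,6,8,10,9,11,13,14,16,17]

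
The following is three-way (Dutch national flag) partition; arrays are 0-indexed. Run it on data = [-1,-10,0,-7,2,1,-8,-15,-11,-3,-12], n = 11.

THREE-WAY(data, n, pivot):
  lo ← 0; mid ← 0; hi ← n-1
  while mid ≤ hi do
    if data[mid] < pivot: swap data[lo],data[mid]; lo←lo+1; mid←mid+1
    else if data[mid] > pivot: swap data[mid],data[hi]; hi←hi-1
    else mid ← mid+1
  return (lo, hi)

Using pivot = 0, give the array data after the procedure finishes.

[-1,-10,-7,-12,-3,-8,-15,-11,0,1,2]

pivot = 0; lo=0, mid=0, hi=10
data[mid]=-1<0: swap data[0],data[0]; lo=1,mid=1 → [-1,-10,0,-7,2,1,-8,-15,-11,-3,-12]
data[mid]=-10<0: swap data[1],data[1]; lo=2,mid=2 → [-1,-10,0,-7,2,1,-8,-15,-11,-3,-12]
data[mid]=0=0: mid=3
data[mid]=-7<0: swap data[2],data[3]; lo=3,mid=4 → [-1,-10,-7,0,2,1,-8,-15,-11,-3,-12]
data[mid]=2>0: swap data[4],data[10]; hi=9 → [-1,-10,-7,0,-12,1,-8,-15,-11,-3,2]
data[mid]=-12<0: swap data[3],data[4]; lo=4,mid=5 → [-1,-10,-7,-12,0,1,-8,-15,-11,-3,2]
data[mid]=1>0: swap data[5],data[9]; hi=8 → [-1,-10,-7,-12,0,-3,-8,-15,-11,1,2]
data[mid]=-3<0: swap data[4],data[5]; lo=5,mid=6 → [-1,-10,-7,-12,-3,0,-8,-15,-11,1,2]
data[mid]=-8<0: swap data[5],data[6]; lo=6,mid=7 → [-1,-10,-7,-12,-3,-8,0,-15,-11,1,2]
data[mid]=-15<0: swap data[6],data[7]; lo=7,mid=8 → [-1,-10,-7,-12,-3,-8,-15,0,-11,1,2]
data[mid]=-11<0: swap data[7],data[8]; lo=8,mid=9 → [-1,-10,-7,-12,-3,-8,-15,-11,0,1,2]
end: lo=8, hi=8; data = [-1,-10,-7,-12,-3,-8,-15,-11,0,1,2]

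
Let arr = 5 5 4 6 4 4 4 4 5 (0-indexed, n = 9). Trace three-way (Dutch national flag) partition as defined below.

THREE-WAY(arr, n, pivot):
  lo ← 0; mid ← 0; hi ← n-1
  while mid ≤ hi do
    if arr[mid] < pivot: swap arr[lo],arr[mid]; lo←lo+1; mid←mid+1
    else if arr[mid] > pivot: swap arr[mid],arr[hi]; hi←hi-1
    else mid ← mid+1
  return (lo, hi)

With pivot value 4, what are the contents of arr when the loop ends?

4 4 4 4 4 6 5 5 5

pivot = 4; lo=0, mid=0, hi=8
arr[mid]=5>4: swap arr[0],arr[8]; hi=7 → 5 5 4 6 4 4 4 4 5
arr[mid]=5>4: swap arr[0],arr[7]; hi=6 → 4 5 4 6 4 4 4 5 5
arr[mid]=4=4: mid=1
arr[mid]=5>4: swap arr[1],arr[6]; hi=5 → 4 4 4 6 4 4 5 5 5
arr[mid]=4=4: mid=2
arr[mid]=4=4: mid=3
arr[mid]=6>4: swap arr[3],arr[5]; hi=4 → 4 4 4 4 4 6 5 5 5
arr[mid]=4=4: mid=4
arr[mid]=4=4: mid=5
end: lo=0, hi=4; arr = 4 4 4 4 4 6 5 5 5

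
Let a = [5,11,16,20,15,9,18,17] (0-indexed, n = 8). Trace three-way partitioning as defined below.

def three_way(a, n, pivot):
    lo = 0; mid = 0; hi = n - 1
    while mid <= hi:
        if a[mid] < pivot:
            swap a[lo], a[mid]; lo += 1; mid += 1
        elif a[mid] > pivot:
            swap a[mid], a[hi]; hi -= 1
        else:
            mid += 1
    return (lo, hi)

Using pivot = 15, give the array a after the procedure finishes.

[5,11,9,15,20,18,17,16]

pivot = 15; lo=0, mid=0, hi=7
a[mid]=5<15: swap a[0],a[0]; lo=1,mid=1 → [5,11,16,20,15,9,18,17]
a[mid]=11<15: swap a[1],a[1]; lo=2,mid=2 → [5,11,16,20,15,9,18,17]
a[mid]=16>15: swap a[2],a[7]; hi=6 → [5,11,17,20,15,9,18,16]
a[mid]=17>15: swap a[2],a[6]; hi=5 → [5,11,18,20,15,9,17,16]
a[mid]=18>15: swap a[2],a[5]; hi=4 → [5,11,9,20,15,18,17,16]
a[mid]=9<15: swap a[2],a[2]; lo=3,mid=3 → [5,11,9,20,15,18,17,16]
a[mid]=20>15: swap a[3],a[4]; hi=3 → [5,11,9,15,20,18,17,16]
a[mid]=15=15: mid=4
end: lo=3, hi=3; a = [5,11,9,15,20,18,17,16]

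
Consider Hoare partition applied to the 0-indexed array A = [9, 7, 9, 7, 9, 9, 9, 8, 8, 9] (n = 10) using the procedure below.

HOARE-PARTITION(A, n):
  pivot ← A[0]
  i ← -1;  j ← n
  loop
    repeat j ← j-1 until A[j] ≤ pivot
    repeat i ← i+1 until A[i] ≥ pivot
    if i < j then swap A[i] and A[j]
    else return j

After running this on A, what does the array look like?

[9, 7, 8, 7, 8, 9, 9, 9, 9, 9]

pivot=9
j stops at 9 (9), i stops at 0 (9); swap ⇒ [9, 7, 9, 7, 9, 9, 9, 8, 8, 9]
j stops at 8 (8), i stops at 2 (9); swap ⇒ [9, 7, 8, 7, 9, 9, 9, 8, 9, 9]
j stops at 7 (8), i stops at 4 (9); swap ⇒ [9, 7, 8, 7, 8, 9, 9, 9, 9, 9]
j stops at 6 (9), i stops at 5 (9); swap ⇒ [9, 7, 8, 7, 8, 9, 9, 9, 9, 9]
j stops at 5, i stops at 6; i≥j ⇒ return 5. A=[9, 7, 8, 7, 8, 9, 9, 9, 9, 9]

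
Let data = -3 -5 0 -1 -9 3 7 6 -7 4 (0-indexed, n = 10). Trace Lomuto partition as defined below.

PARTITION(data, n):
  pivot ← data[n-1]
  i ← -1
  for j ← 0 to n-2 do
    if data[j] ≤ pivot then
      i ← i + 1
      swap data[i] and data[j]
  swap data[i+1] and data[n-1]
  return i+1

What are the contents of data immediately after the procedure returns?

-3 -5 0 -1 -9 3 -7 4 7 6

pivot = data[9] = 4; i = -1
j=0: data[0]=-3 ≤ 4 → i=0, swap data[0],data[0] (no change) → -3 -5 0 -1 -9 3 7 6 -7 4
j=1: data[1]=-5 ≤ 4 → i=1, swap data[1],data[1] (no change) → -3 -5 0 -1 -9 3 7 6 -7 4
j=2: data[2]=0 ≤ 4 → i=2, swap data[2],data[2] (no change) → -3 -5 0 -1 -9 3 7 6 -7 4
j=3: data[3]=-1 ≤ 4 → i=3, swap data[3],data[3] (no change) → -3 -5 0 -1 -9 3 7 6 -7 4
j=4: data[4]=-9 ≤ 4 → i=4, swap data[4],data[4] (no change) → -3 -5 0 -1 -9 3 7 6 -7 4
j=5: data[5]=3 ≤ 4 → i=5, swap data[5],data[5] (no change) → -3 -5 0 -1 -9 3 7 6 -7 4
j=6: data[6]=7 > 4 → no swap
j=7: data[7]=6 > 4 → no swap
j=8: data[8]=-7 ≤ 4 → i=6, swap data[6],data[8] → -3 -5 0 -1 -9 3 -7 6 7 4
final swap data[7],data[9] → -3 -5 0 -1 -9 3 -7 4 7 6; return 7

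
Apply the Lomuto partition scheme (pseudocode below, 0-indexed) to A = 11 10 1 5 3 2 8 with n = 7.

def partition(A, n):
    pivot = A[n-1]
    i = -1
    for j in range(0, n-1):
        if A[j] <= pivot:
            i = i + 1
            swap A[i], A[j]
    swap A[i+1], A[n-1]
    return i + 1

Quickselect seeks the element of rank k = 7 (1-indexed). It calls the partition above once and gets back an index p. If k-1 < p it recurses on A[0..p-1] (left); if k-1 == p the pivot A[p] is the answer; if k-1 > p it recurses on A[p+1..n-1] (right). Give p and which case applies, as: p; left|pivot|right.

4; right

pivot = A[6] = 8; i = -1
j=0: A[0]=11 > 8 → no swap
j=1: A[1]=10 > 8 → no swap
j=2: A[2]=1 ≤ 8 → i=0, swap A[0],A[2] → 1 10 11 5 3 2 8
j=3: A[3]=5 ≤ 8 → i=1, swap A[1],A[3] → 1 5 11 10 3 2 8
j=4: A[4]=3 ≤ 8 → i=2, swap A[2],A[4] → 1 5 3 10 11 2 8
j=5: A[5]=2 ≤ 8 → i=3, swap A[3],A[5] → 1 5 3 2 11 10 8
final swap A[4],A[6] → 1 5 3 2 8 10 11; return 4
p = 4; k-1 = 6 > 4 ⇒ right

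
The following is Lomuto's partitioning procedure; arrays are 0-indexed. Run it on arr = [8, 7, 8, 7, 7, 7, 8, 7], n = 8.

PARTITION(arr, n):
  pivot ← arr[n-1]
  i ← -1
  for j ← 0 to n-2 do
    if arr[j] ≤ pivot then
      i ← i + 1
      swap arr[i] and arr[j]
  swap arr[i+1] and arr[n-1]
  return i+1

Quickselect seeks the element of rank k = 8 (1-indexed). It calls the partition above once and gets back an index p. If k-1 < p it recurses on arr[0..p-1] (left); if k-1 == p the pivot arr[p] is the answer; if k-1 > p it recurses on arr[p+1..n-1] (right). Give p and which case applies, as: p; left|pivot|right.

4; right

pivot = arr[7] = 7; i = -1
j=0: arr[0]=8 > 7 → no swap
j=1: arr[1]=7 ≤ 7 → i=0, swap arr[0],arr[1] → [7, 8, 8, 7, 7, 7, 8, 7]
j=2: arr[2]=8 > 7 → no swap
j=3: arr[3]=7 ≤ 7 → i=1, swap arr[1],arr[3] → [7, 7, 8, 8, 7, 7, 8, 7]
j=4: arr[4]=7 ≤ 7 → i=2, swap arr[2],arr[4] → [7, 7, 7, 8, 8, 7, 8, 7]
j=5: arr[5]=7 ≤ 7 → i=3, swap arr[3],arr[5] → [7, 7, 7, 7, 8, 8, 8, 7]
j=6: arr[6]=8 > 7 → no swap
final swap arr[4],arr[7] → [7, 7, 7, 7, 7, 8, 8, 8]; return 4
p = 4; k-1 = 7 > 4 ⇒ right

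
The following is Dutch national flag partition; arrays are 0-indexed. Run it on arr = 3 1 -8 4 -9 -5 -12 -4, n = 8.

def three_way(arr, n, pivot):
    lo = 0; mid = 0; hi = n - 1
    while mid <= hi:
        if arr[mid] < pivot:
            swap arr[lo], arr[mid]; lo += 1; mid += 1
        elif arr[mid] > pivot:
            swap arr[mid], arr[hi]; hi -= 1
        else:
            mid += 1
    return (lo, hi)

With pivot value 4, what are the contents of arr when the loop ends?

pivot = 4; lo=0, mid=0, hi=7
arr[mid]=3<4: swap arr[0],arr[0]; lo=1,mid=1 → 3 1 -8 4 -9 -5 -12 -4
arr[mid]=1<4: swap arr[1],arr[1]; lo=2,mid=2 → 3 1 -8 4 -9 -5 -12 -4
arr[mid]=-8<4: swap arr[2],arr[2]; lo=3,mid=3 → 3 1 -8 4 -9 -5 -12 -4
arr[mid]=4=4: mid=4
arr[mid]=-9<4: swap arr[3],arr[4]; lo=4,mid=5 → 3 1 -8 -9 4 -5 -12 -4
arr[mid]=-5<4: swap arr[4],arr[5]; lo=5,mid=6 → 3 1 -8 -9 -5 4 -12 -4
arr[mid]=-12<4: swap arr[5],arr[6]; lo=6,mid=7 → 3 1 -8 -9 -5 -12 4 -4
arr[mid]=-4<4: swap arr[6],arr[7]; lo=7,mid=8 → 3 1 -8 -9 -5 -12 -4 4
end: lo=7, hi=7; arr = 3 1 -8 -9 -5 -12 -4 4

3 1 -8 -9 -5 -12 -4 4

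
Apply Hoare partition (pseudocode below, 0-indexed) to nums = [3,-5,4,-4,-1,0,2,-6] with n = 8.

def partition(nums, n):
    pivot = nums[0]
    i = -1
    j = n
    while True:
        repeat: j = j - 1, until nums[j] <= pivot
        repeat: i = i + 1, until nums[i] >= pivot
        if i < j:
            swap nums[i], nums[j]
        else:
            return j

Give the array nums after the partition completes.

[-6,-5,2,-4,-1,0,4,3]

pivot = nums[0] = 3; i = -1, j = 8
j→7 (nums[7]=-6≤3), i→0 (nums[0]=3≥3); i<j, swap → [-6,-5,4,-4,-1,0,2,3]
j→6 (nums[6]=2≤3), i→2 (nums[2]=4≥3); i<j, swap → [-6,-5,2,-4,-1,0,4,3]
j→5, i→6; i≥j, return j=5. nums = [-6,-5,2,-4,-1,0,4,3]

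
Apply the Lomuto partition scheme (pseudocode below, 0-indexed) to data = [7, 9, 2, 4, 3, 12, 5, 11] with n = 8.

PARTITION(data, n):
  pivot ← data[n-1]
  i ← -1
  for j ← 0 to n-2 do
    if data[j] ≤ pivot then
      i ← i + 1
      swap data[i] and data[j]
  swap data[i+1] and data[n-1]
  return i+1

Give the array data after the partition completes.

pivot = data[7] = 11; i = -1
j=0: data[0]=7 ≤ 11 → i=0, swap data[0],data[0] (no change) → [7, 9, 2, 4, 3, 12, 5, 11]
j=1: data[1]=9 ≤ 11 → i=1, swap data[1],data[1] (no change) → [7, 9, 2, 4, 3, 12, 5, 11]
j=2: data[2]=2 ≤ 11 → i=2, swap data[2],data[2] (no change) → [7, 9, 2, 4, 3, 12, 5, 11]
j=3: data[3]=4 ≤ 11 → i=3, swap data[3],data[3] (no change) → [7, 9, 2, 4, 3, 12, 5, 11]
j=4: data[4]=3 ≤ 11 → i=4, swap data[4],data[4] (no change) → [7, 9, 2, 4, 3, 12, 5, 11]
j=5: data[5]=12 > 11 → no swap
j=6: data[6]=5 ≤ 11 → i=5, swap data[5],data[6] → [7, 9, 2, 4, 3, 5, 12, 11]
final swap data[6],data[7] → [7, 9, 2, 4, 3, 5, 11, 12]; return 6

[7, 9, 2, 4, 3, 5, 11, 12]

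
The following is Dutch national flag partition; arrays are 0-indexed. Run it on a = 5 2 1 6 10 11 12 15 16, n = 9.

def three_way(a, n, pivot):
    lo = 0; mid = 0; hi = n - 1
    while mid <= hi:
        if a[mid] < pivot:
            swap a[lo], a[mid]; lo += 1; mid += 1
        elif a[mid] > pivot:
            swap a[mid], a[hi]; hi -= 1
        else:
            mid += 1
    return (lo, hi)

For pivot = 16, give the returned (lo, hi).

(8, 8)

lo=0 mid=0 hi=8
5<16: swap(0,0), lo=1 mid=1 ⇒ 5 2 1 6 10 11 12 15 16
2<16: swap(1,1), lo=2 mid=2 ⇒ 5 2 1 6 10 11 12 15 16
1<16: swap(2,2), lo=3 mid=3 ⇒ 5 2 1 6 10 11 12 15 16
6<16: swap(3,3), lo=4 mid=4 ⇒ 5 2 1 6 10 11 12 15 16
10<16: swap(4,4), lo=5 mid=5 ⇒ 5 2 1 6 10 11 12 15 16
11<16: swap(5,5), lo=6 mid=6 ⇒ 5 2 1 6 10 11 12 15 16
12<16: swap(6,6), lo=7 mid=7 ⇒ 5 2 1 6 10 11 12 15 16
15<16: swap(7,7), lo=8 mid=8 ⇒ 5 2 1 6 10 11 12 15 16
16=16: mid=9
done. lo=8 hi=8; a=5 2 1 6 10 11 12 15 16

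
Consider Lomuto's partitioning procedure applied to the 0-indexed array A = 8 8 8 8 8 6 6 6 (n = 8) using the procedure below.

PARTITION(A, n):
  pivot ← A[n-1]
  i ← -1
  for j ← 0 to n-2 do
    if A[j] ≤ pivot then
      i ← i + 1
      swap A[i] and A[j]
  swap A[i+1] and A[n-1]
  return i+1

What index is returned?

2

pivot = A[7] = 6; i = -1
j=0: A[0]=8 > 6 → no swap
j=1: A[1]=8 > 6 → no swap
j=2: A[2]=8 > 6 → no swap
j=3: A[3]=8 > 6 → no swap
j=4: A[4]=8 > 6 → no swap
j=5: A[5]=6 ≤ 6 → i=0, swap A[0],A[5] → 6 8 8 8 8 8 6 6
j=6: A[6]=6 ≤ 6 → i=1, swap A[1],A[6] → 6 6 8 8 8 8 8 6
final swap A[2],A[7] → 6 6 6 8 8 8 8 8; return 2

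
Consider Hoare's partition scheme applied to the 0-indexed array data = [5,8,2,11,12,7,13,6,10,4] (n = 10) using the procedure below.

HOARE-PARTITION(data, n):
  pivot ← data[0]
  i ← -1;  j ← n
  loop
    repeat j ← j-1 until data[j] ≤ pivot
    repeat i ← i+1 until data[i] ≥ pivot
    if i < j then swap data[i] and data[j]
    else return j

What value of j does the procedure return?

1

pivot = data[0] = 5; i = -1, j = 10
j→9 (data[9]=4≤5), i→0 (data[0]=5≥5); i<j, swap → [4,8,2,11,12,7,13,6,10,5]
j→2 (data[2]=2≤5), i→1 (data[1]=8≥5); i<j, swap → [4,2,8,11,12,7,13,6,10,5]
j→1, i→2; i≥j, return j=1. data = [4,2,8,11,12,7,13,6,10,5]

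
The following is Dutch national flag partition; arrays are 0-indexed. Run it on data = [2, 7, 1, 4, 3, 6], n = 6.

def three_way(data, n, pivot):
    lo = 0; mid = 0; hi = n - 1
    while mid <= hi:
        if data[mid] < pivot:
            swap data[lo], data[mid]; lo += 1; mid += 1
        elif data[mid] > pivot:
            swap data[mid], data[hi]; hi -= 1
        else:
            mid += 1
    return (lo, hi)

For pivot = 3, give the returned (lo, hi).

pivot = 3; lo=0, mid=0, hi=5
data[mid]=2<3: swap data[0],data[0]; lo=1,mid=1 → [2, 7, 1, 4, 3, 6]
data[mid]=7>3: swap data[1],data[5]; hi=4 → [2, 6, 1, 4, 3, 7]
data[mid]=6>3: swap data[1],data[4]; hi=3 → [2, 3, 1, 4, 6, 7]
data[mid]=3=3: mid=2
data[mid]=1<3: swap data[1],data[2]; lo=2,mid=3 → [2, 1, 3, 4, 6, 7]
data[mid]=4>3: swap data[3],data[3]; hi=2 → [2, 1, 3, 4, 6, 7]
end: lo=2, hi=2; data = [2, 1, 3, 4, 6, 7]

(2, 2)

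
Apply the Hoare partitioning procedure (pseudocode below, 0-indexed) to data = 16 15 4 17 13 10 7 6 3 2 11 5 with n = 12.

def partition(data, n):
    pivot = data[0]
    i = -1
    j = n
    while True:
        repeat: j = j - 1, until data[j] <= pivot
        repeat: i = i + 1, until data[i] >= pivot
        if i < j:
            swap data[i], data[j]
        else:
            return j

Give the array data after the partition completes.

5 15 4 11 13 10 7 6 3 2 17 16

pivot = data[0] = 16; i = -1, j = 12
j→11 (data[11]=5≤16), i→0 (data[0]=16≥16); i<j, swap → 5 15 4 17 13 10 7 6 3 2 11 16
j→10 (data[10]=11≤16), i→3 (data[3]=17≥16); i<j, swap → 5 15 4 11 13 10 7 6 3 2 17 16
j→9, i→10; i≥j, return j=9. data = 5 15 4 11 13 10 7 6 3 2 17 16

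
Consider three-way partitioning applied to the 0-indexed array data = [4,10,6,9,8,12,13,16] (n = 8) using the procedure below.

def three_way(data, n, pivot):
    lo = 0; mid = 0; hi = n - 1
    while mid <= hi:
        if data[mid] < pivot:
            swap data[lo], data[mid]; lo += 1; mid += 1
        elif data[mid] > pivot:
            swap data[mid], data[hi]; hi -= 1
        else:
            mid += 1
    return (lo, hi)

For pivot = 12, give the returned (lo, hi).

(5, 5)

pivot = 12; lo=0, mid=0, hi=7
data[mid]=4<12: swap data[0],data[0]; lo=1,mid=1 → [4,10,6,9,8,12,13,16]
data[mid]=10<12: swap data[1],data[1]; lo=2,mid=2 → [4,10,6,9,8,12,13,16]
data[mid]=6<12: swap data[2],data[2]; lo=3,mid=3 → [4,10,6,9,8,12,13,16]
data[mid]=9<12: swap data[3],data[3]; lo=4,mid=4 → [4,10,6,9,8,12,13,16]
data[mid]=8<12: swap data[4],data[4]; lo=5,mid=5 → [4,10,6,9,8,12,13,16]
data[mid]=12=12: mid=6
data[mid]=13>12: swap data[6],data[7]; hi=6 → [4,10,6,9,8,12,16,13]
data[mid]=16>12: swap data[6],data[6]; hi=5 → [4,10,6,9,8,12,16,13]
end: lo=5, hi=5; data = [4,10,6,9,8,12,16,13]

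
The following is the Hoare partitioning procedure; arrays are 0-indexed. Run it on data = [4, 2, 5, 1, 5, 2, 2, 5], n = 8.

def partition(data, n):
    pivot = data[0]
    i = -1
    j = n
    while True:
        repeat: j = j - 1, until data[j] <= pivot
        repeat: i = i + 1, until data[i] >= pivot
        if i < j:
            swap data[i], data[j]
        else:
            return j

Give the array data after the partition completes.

pivot = data[0] = 4; i = -1, j = 8
j→6 (data[6]=2≤4), i→0 (data[0]=4≥4); i<j, swap → [2, 2, 5, 1, 5, 2, 4, 5]
j→5 (data[5]=2≤4), i→2 (data[2]=5≥4); i<j, swap → [2, 2, 2, 1, 5, 5, 4, 5]
j→3, i→4; i≥j, return j=3. data = [2, 2, 2, 1, 5, 5, 4, 5]

[2, 2, 2, 1, 5, 5, 4, 5]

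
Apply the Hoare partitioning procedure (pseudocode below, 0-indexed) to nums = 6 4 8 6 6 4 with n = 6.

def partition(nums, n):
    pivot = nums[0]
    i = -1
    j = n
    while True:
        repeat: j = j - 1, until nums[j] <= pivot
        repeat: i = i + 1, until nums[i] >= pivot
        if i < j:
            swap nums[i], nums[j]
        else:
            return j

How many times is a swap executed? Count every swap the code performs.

2

pivot = nums[0] = 6; i = -1, j = 6
j→5 (nums[5]=4≤6), i→0 (nums[0]=6≥6); i<j, swap → 4 4 8 6 6 6
j→4 (nums[4]=6≤6), i→2 (nums[2]=8≥6); i<j, swap → 4 4 6 6 8 6
j→3, i→3; i≥j, return j=3. nums = 4 4 6 6 8 6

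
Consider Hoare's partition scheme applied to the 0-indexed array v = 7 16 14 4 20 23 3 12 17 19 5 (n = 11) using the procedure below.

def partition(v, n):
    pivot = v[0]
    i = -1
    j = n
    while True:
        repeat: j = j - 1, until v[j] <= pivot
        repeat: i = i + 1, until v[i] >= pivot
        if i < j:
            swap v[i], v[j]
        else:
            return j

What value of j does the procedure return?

2

pivot=7
j stops at 10 (5), i stops at 0 (7); swap ⇒ 5 16 14 4 20 23 3 12 17 19 7
j stops at 6 (3), i stops at 1 (16); swap ⇒ 5 3 14 4 20 23 16 12 17 19 7
j stops at 3 (4), i stops at 2 (14); swap ⇒ 5 3 4 14 20 23 16 12 17 19 7
j stops at 2, i stops at 3; i≥j ⇒ return 2. v=5 3 4 14 20 23 16 12 17 19 7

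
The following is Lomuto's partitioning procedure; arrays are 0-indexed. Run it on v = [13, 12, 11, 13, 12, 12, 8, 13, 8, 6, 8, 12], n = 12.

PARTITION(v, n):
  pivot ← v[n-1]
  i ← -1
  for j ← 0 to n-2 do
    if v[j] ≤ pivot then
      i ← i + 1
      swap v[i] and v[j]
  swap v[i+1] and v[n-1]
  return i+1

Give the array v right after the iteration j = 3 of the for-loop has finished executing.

[12, 11, 13, 13, 12, 12, 8, 13, 8, 6, 8, 12]

pivot = v[11] = 12; i = -1
j=0: v[0]=13 > 12 → no swap
j=1: v[1]=12 ≤ 12 → i=0, swap v[0],v[1] → [12, 13, 11, 13, 12, 12, 8, 13, 8, 6, 8, 12]
j=2: v[2]=11 ≤ 12 → i=1, swap v[1],v[2] → [12, 11, 13, 13, 12, 12, 8, 13, 8, 6, 8, 12]
j=3: v[3]=13 > 12 → no swap
(after j=3) v = [12, 11, 13, 13, 12, 12, 8, 13, 8, 6, 8, 12]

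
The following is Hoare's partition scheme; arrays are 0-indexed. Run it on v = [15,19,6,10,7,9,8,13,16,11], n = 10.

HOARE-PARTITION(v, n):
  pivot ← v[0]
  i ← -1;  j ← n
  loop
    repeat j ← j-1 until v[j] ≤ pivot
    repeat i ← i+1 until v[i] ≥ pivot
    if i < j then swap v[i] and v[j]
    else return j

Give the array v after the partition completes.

pivot=15
j stops at 9 (11), i stops at 0 (15); swap ⇒ [11,19,6,10,7,9,8,13,16,15]
j stops at 7 (13), i stops at 1 (19); swap ⇒ [11,13,6,10,7,9,8,19,16,15]
j stops at 6, i stops at 7; i≥j ⇒ return 6. v=[11,13,6,10,7,9,8,19,16,15]

[11,13,6,10,7,9,8,19,16,15]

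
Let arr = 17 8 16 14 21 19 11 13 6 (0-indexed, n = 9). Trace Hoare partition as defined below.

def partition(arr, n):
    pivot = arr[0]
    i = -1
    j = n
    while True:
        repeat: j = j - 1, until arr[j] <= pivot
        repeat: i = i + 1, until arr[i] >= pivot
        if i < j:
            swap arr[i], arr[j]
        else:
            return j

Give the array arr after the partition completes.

6 8 16 14 13 11 19 21 17

pivot = arr[0] = 17; i = -1, j = 9
j→8 (arr[8]=6≤17), i→0 (arr[0]=17≥17); i<j, swap → 6 8 16 14 21 19 11 13 17
j→7 (arr[7]=13≤17), i→4 (arr[4]=21≥17); i<j, swap → 6 8 16 14 13 19 11 21 17
j→6 (arr[6]=11≤17), i→5 (arr[5]=19≥17); i<j, swap → 6 8 16 14 13 11 19 21 17
j→5, i→6; i≥j, return j=5. arr = 6 8 16 14 13 11 19 21 17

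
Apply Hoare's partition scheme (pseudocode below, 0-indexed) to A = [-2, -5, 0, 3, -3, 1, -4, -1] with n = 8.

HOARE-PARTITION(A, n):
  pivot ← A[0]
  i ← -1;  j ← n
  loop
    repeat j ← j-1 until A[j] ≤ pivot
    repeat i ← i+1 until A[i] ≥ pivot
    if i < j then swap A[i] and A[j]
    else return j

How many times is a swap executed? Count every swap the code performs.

2

pivot = A[0] = -2; i = -1, j = 8
j→6 (A[6]=-4≤-2), i→0 (A[0]=-2≥-2); i<j, swap → [-4, -5, 0, 3, -3, 1, -2, -1]
j→4 (A[4]=-3≤-2), i→2 (A[2]=0≥-2); i<j, swap → [-4, -5, -3, 3, 0, 1, -2, -1]
j→2, i→3; i≥j, return j=2. A = [-4, -5, -3, 3, 0, 1, -2, -1]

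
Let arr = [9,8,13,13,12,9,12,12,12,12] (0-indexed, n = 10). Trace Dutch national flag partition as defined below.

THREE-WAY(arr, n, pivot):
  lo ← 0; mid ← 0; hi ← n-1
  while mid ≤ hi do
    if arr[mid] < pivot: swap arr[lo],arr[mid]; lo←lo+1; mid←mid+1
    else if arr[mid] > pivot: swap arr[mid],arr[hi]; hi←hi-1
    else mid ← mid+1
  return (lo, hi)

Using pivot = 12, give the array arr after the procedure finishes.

[9,8,9,12,12,12,12,12,13,13]

lo=0 mid=0 hi=9
9<12: swap(0,0), lo=1 mid=1 ⇒ [9,8,13,13,12,9,12,12,12,12]
8<12: swap(1,1), lo=2 mid=2 ⇒ [9,8,13,13,12,9,12,12,12,12]
13>12: swap(2,9), hi=8 ⇒ [9,8,12,13,12,9,12,12,12,13]
12=12: mid=3
13>12: swap(3,8), hi=7 ⇒ [9,8,12,12,12,9,12,12,13,13]
12=12: mid=4
12=12: mid=5
9<12: swap(2,5), lo=3 mid=6 ⇒ [9,8,9,12,12,12,12,12,13,13]
12=12: mid=7
12=12: mid=8
done. lo=3 hi=7; arr=[9,8,9,12,12,12,12,12,13,13]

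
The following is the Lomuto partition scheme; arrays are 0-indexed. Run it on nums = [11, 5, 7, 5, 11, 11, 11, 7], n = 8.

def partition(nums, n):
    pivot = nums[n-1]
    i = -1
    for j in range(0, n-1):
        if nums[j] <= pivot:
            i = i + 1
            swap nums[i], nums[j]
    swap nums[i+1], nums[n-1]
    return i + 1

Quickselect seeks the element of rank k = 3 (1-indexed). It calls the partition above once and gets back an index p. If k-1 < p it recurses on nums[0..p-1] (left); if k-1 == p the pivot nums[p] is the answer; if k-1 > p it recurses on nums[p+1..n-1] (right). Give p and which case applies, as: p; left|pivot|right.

pivot=7, i=-1
j=0: 11>7, skip
j=1: 5≤7, i=0, swap(0,1) ⇒ [5, 11, 7, 5, 11, 11, 11, 7]
j=2: 7≤7, i=1, swap(1,2) ⇒ [5, 7, 11, 5, 11, 11, 11, 7]
j=3: 5≤7, i=2, swap(2,3) ⇒ [5, 7, 5, 11, 11, 11, 11, 7]
j=4: 11>7, skip
j=5: 11>7, skip
j=6: 11>7, skip
swap(3,7) ⇒ [5, 7, 5, 7, 11, 11, 11, 11]; return 3
p = 3; k-1 = 2 < 3 ⇒ left

3; left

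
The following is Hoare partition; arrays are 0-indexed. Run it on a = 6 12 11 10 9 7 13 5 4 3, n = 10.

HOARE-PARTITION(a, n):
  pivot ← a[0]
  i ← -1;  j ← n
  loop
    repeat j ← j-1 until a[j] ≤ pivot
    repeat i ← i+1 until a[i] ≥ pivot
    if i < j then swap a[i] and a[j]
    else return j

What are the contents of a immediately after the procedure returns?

3 4 5 10 9 7 13 11 12 6

pivot=6
j stops at 9 (3), i stops at 0 (6); swap ⇒ 3 12 11 10 9 7 13 5 4 6
j stops at 8 (4), i stops at 1 (12); swap ⇒ 3 4 11 10 9 7 13 5 12 6
j stops at 7 (5), i stops at 2 (11); swap ⇒ 3 4 5 10 9 7 13 11 12 6
j stops at 2, i stops at 3; i≥j ⇒ return 2. a=3 4 5 10 9 7 13 11 12 6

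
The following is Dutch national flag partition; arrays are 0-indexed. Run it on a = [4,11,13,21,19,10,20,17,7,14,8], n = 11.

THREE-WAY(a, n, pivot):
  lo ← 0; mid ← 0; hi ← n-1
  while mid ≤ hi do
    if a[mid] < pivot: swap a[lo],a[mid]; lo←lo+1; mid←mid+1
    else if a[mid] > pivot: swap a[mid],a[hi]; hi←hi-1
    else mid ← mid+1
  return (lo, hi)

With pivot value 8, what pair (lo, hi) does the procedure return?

(2, 2)

pivot = 8; lo=0, mid=0, hi=10
a[mid]=4<8: swap a[0],a[0]; lo=1,mid=1 → [4,11,13,21,19,10,20,17,7,14,8]
a[mid]=11>8: swap a[1],a[10]; hi=9 → [4,8,13,21,19,10,20,17,7,14,11]
a[mid]=8=8: mid=2
a[mid]=13>8: swap a[2],a[9]; hi=8 → [4,8,14,21,19,10,20,17,7,13,11]
a[mid]=14>8: swap a[2],a[8]; hi=7 → [4,8,7,21,19,10,20,17,14,13,11]
a[mid]=7<8: swap a[1],a[2]; lo=2,mid=3 → [4,7,8,21,19,10,20,17,14,13,11]
a[mid]=21>8: swap a[3],a[7]; hi=6 → [4,7,8,17,19,10,20,21,14,13,11]
a[mid]=17>8: swap a[3],a[6]; hi=5 → [4,7,8,20,19,10,17,21,14,13,11]
a[mid]=20>8: swap a[3],a[5]; hi=4 → [4,7,8,10,19,20,17,21,14,13,11]
a[mid]=10>8: swap a[3],a[4]; hi=3 → [4,7,8,19,10,20,17,21,14,13,11]
a[mid]=19>8: swap a[3],a[3]; hi=2 → [4,7,8,19,10,20,17,21,14,13,11]
end: lo=2, hi=2; a = [4,7,8,19,10,20,17,21,14,13,11]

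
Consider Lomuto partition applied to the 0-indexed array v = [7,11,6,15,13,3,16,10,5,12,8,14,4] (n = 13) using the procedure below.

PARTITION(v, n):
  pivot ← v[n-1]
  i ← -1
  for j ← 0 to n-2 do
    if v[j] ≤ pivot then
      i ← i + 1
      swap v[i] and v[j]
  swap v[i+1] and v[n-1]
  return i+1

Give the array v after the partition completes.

[3,4,6,15,13,7,16,10,5,12,8,14,11]

pivot = v[12] = 4; i = -1
j=0: v[0]=7 > 4 → no swap
j=1: v[1]=11 > 4 → no swap
j=2: v[2]=6 > 4 → no swap
j=3: v[3]=15 > 4 → no swap
j=4: v[4]=13 > 4 → no swap
j=5: v[5]=3 ≤ 4 → i=0, swap v[0],v[5] → [3,11,6,15,13,7,16,10,5,12,8,14,4]
j=6: v[6]=16 > 4 → no swap
j=7: v[7]=10 > 4 → no swap
j=8: v[8]=5 > 4 → no swap
j=9: v[9]=12 > 4 → no swap
j=10: v[10]=8 > 4 → no swap
j=11: v[11]=14 > 4 → no swap
final swap v[1],v[12] → [3,4,6,15,13,7,16,10,5,12,8,14,11]; return 1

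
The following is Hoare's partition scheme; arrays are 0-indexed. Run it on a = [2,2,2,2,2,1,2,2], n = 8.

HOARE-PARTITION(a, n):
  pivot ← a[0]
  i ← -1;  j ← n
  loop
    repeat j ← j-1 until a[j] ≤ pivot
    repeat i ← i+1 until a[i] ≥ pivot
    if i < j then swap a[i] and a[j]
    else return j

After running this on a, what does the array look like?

[2,2,1,2,2,2,2,2]

pivot = a[0] = 2; i = -1, j = 8
j→7 (a[7]=2≤2), i→0 (a[0]=2≥2); i<j, swap → [2,2,2,2,2,1,2,2]
j→6 (a[6]=2≤2), i→1 (a[1]=2≥2); i<j, swap → [2,2,2,2,2,1,2,2]
j→5 (a[5]=1≤2), i→2 (a[2]=2≥2); i<j, swap → [2,2,1,2,2,2,2,2]
j→4 (a[4]=2≤2), i→3 (a[3]=2≥2); i<j, swap → [2,2,1,2,2,2,2,2]
j→3, i→4; i≥j, return j=3. a = [2,2,1,2,2,2,2,2]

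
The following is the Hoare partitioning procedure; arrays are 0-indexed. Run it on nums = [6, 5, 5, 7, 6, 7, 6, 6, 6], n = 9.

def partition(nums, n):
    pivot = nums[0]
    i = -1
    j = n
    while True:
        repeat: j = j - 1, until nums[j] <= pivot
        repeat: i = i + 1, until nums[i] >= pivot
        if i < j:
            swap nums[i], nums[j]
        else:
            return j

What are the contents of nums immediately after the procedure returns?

pivot=6
j stops at 8 (6), i stops at 0 (6); swap ⇒ [6, 5, 5, 7, 6, 7, 6, 6, 6]
j stops at 7 (6), i stops at 3 (7); swap ⇒ [6, 5, 5, 6, 6, 7, 6, 7, 6]
j stops at 6 (6), i stops at 4 (6); swap ⇒ [6, 5, 5, 6, 6, 7, 6, 7, 6]
j stops at 4, i stops at 5; i≥j ⇒ return 4. nums=[6, 5, 5, 6, 6, 7, 6, 7, 6]

[6, 5, 5, 6, 6, 7, 6, 7, 6]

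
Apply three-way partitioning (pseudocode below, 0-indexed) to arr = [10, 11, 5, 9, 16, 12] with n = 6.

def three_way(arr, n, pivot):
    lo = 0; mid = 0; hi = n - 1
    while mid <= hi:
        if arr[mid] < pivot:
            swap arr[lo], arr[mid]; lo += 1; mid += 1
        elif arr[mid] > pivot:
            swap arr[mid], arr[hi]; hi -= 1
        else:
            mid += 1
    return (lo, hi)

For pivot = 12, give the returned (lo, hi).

(4, 4)

pivot = 12; lo=0, mid=0, hi=5
arr[mid]=10<12: swap arr[0],arr[0]; lo=1,mid=1 → [10, 11, 5, 9, 16, 12]
arr[mid]=11<12: swap arr[1],arr[1]; lo=2,mid=2 → [10, 11, 5, 9, 16, 12]
arr[mid]=5<12: swap arr[2],arr[2]; lo=3,mid=3 → [10, 11, 5, 9, 16, 12]
arr[mid]=9<12: swap arr[3],arr[3]; lo=4,mid=4 → [10, 11, 5, 9, 16, 12]
arr[mid]=16>12: swap arr[4],arr[5]; hi=4 → [10, 11, 5, 9, 12, 16]
arr[mid]=12=12: mid=5
end: lo=4, hi=4; arr = [10, 11, 5, 9, 12, 16]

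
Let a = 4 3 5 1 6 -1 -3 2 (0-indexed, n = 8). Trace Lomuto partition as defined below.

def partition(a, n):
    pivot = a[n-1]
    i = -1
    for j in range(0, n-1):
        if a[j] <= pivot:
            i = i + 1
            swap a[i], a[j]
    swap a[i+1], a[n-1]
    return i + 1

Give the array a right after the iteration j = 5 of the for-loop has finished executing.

pivot = a[7] = 2; i = -1
j=0: a[0]=4 > 2 → no swap
j=1: a[1]=3 > 2 → no swap
j=2: a[2]=5 > 2 → no swap
j=3: a[3]=1 ≤ 2 → i=0, swap a[0],a[3] → 1 3 5 4 6 -1 -3 2
j=4: a[4]=6 > 2 → no swap
j=5: a[5]=-1 ≤ 2 → i=1, swap a[1],a[5] → 1 -1 5 4 6 3 -3 2
(after j=5) a = 1 -1 5 4 6 3 -3 2

1 -1 5 4 6 3 -3 2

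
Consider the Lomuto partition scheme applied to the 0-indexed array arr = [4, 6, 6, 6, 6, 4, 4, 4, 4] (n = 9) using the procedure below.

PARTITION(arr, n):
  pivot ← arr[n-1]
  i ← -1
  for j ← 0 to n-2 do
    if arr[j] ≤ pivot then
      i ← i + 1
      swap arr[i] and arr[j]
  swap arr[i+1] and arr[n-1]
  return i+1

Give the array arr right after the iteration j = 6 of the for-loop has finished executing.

pivot = arr[8] = 4; i = -1
j=0: arr[0]=4 ≤ 4 → i=0, swap arr[0],arr[0] (no change) → [4, 6, 6, 6, 6, 4, 4, 4, 4]
j=1: arr[1]=6 > 4 → no swap
j=2: arr[2]=6 > 4 → no swap
j=3: arr[3]=6 > 4 → no swap
j=4: arr[4]=6 > 4 → no swap
j=5: arr[5]=4 ≤ 4 → i=1, swap arr[1],arr[5] → [4, 4, 6, 6, 6, 6, 4, 4, 4]
j=6: arr[6]=4 ≤ 4 → i=2, swap arr[2],arr[6] → [4, 4, 4, 6, 6, 6, 6, 4, 4]
(after j=6) arr = [4, 4, 4, 6, 6, 6, 6, 4, 4]

[4, 4, 4, 6, 6, 6, 6, 4, 4]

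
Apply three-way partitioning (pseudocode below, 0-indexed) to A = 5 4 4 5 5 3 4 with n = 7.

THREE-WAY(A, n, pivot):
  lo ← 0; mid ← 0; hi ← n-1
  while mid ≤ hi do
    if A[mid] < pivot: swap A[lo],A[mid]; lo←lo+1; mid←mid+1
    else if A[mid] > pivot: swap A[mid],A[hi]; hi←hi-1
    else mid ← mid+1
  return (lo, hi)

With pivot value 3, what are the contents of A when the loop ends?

3 4 5 5 4 4 5

pivot = 3; lo=0, mid=0, hi=6
A[mid]=5>3: swap A[0],A[6]; hi=5 → 4 4 4 5 5 3 5
A[mid]=4>3: swap A[0],A[5]; hi=4 → 3 4 4 5 5 4 5
A[mid]=3=3: mid=1
A[mid]=4>3: swap A[1],A[4]; hi=3 → 3 5 4 5 4 4 5
A[mid]=5>3: swap A[1],A[3]; hi=2 → 3 5 4 5 4 4 5
A[mid]=5>3: swap A[1],A[2]; hi=1 → 3 4 5 5 4 4 5
A[mid]=4>3: swap A[1],A[1]; hi=0 → 3 4 5 5 4 4 5
end: lo=0, hi=0; A = 3 4 5 5 4 4 5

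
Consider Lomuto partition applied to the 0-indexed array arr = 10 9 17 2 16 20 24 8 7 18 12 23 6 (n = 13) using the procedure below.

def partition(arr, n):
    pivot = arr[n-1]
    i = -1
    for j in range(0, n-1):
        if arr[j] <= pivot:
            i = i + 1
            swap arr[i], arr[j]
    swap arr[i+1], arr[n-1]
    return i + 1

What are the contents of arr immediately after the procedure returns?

2 6 17 10 16 20 24 8 7 18 12 23 9

pivot=6, i=-1
j=0: 10>6, skip
j=1: 9>6, skip
j=2: 17>6, skip
j=3: 2≤6, i=0, swap(0,3) ⇒ 2 9 17 10 16 20 24 8 7 18 12 23 6
j=4: 16>6, skip
j=5: 20>6, skip
j=6: 24>6, skip
j=7: 8>6, skip
j=8: 7>6, skip
j=9: 18>6, skip
j=10: 12>6, skip
j=11: 23>6, skip
swap(1,12) ⇒ 2 6 17 10 16 20 24 8 7 18 12 23 9; return 1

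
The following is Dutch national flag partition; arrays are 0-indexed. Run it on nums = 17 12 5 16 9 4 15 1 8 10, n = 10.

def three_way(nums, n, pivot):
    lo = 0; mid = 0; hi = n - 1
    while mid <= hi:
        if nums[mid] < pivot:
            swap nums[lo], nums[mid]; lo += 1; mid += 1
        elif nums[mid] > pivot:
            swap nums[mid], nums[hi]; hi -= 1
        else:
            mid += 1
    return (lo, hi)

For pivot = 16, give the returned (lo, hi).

lo=0 mid=0 hi=9
17>16: swap(0,9), hi=8 ⇒ 10 12 5 16 9 4 15 1 8 17
10<16: swap(0,0), lo=1 mid=1 ⇒ 10 12 5 16 9 4 15 1 8 17
12<16: swap(1,1), lo=2 mid=2 ⇒ 10 12 5 16 9 4 15 1 8 17
5<16: swap(2,2), lo=3 mid=3 ⇒ 10 12 5 16 9 4 15 1 8 17
16=16: mid=4
9<16: swap(3,4), lo=4 mid=5 ⇒ 10 12 5 9 16 4 15 1 8 17
4<16: swap(4,5), lo=5 mid=6 ⇒ 10 12 5 9 4 16 15 1 8 17
15<16: swap(5,6), lo=6 mid=7 ⇒ 10 12 5 9 4 15 16 1 8 17
1<16: swap(6,7), lo=7 mid=8 ⇒ 10 12 5 9 4 15 1 16 8 17
8<16: swap(7,8), lo=8 mid=9 ⇒ 10 12 5 9 4 15 1 8 16 17
done. lo=8 hi=8; nums=10 12 5 9 4 15 1 8 16 17

(8, 8)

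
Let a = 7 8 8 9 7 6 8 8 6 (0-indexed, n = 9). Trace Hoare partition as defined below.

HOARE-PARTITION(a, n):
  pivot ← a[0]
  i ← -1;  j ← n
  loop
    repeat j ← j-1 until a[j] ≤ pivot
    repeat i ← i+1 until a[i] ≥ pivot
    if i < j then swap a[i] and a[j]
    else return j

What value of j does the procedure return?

pivot = a[0] = 7; i = -1, j = 9
j→8 (a[8]=6≤7), i→0 (a[0]=7≥7); i<j, swap → 6 8 8 9 7 6 8 8 7
j→5 (a[5]=6≤7), i→1 (a[1]=8≥7); i<j, swap → 6 6 8 9 7 8 8 8 7
j→4 (a[4]=7≤7), i→2 (a[2]=8≥7); i<j, swap → 6 6 7 9 8 8 8 8 7
j→2, i→3; i≥j, return j=2. a = 6 6 7 9 8 8 8 8 7

2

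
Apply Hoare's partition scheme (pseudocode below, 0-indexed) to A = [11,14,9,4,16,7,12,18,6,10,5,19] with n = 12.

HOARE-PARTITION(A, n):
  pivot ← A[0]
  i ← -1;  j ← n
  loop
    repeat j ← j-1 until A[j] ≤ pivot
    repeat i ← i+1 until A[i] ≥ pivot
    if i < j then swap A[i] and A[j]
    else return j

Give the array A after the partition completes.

pivot=11
j stops at 10 (5), i stops at 0 (11); swap ⇒ [5,14,9,4,16,7,12,18,6,10,11,19]
j stops at 9 (10), i stops at 1 (14); swap ⇒ [5,10,9,4,16,7,12,18,6,14,11,19]
j stops at 8 (6), i stops at 4 (16); swap ⇒ [5,10,9,4,6,7,12,18,16,14,11,19]
j stops at 5, i stops at 6; i≥j ⇒ return 5. A=[5,10,9,4,6,7,12,18,16,14,11,19]

[5,10,9,4,6,7,12,18,16,14,11,19]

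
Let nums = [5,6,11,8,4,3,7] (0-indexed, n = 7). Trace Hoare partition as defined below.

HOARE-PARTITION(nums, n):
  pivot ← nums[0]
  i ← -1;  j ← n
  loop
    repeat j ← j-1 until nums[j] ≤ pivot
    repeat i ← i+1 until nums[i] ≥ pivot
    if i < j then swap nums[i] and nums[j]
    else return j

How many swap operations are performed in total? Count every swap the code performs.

pivot=5
j stops at 5 (3), i stops at 0 (5); swap ⇒ [3,6,11,8,4,5,7]
j stops at 4 (4), i stops at 1 (6); swap ⇒ [3,4,11,8,6,5,7]
j stops at 1, i stops at 2; i≥j ⇒ return 1. nums=[3,4,11,8,6,5,7]

2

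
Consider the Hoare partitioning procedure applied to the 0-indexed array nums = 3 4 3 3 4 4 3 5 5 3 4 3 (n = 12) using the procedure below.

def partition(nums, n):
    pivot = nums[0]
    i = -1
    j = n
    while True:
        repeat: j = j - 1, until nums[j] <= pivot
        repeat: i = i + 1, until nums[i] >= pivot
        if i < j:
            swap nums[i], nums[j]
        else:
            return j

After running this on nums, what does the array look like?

pivot = nums[0] = 3; i = -1, j = 12
j→11 (nums[11]=3≤3), i→0 (nums[0]=3≥3); i<j, swap → 3 4 3 3 4 4 3 5 5 3 4 3
j→9 (nums[9]=3≤3), i→1 (nums[1]=4≥3); i<j, swap → 3 3 3 3 4 4 3 5 5 4 4 3
j→6 (nums[6]=3≤3), i→2 (nums[2]=3≥3); i<j, swap → 3 3 3 3 4 4 3 5 5 4 4 3
j→3, i→3; i≥j, return j=3. nums = 3 3 3 3 4 4 3 5 5 4 4 3

3 3 3 3 4 4 3 5 5 4 4 3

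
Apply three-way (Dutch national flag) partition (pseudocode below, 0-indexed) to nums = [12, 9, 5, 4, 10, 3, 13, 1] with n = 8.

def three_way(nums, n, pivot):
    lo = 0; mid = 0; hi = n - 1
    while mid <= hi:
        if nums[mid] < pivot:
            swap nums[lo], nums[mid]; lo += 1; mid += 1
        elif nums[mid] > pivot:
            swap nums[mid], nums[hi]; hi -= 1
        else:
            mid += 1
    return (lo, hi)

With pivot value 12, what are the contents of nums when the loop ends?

[9, 5, 4, 10, 3, 1, 12, 13]

lo=0 mid=0 hi=7
12=12: mid=1
9<12: swap(0,1), lo=1 mid=2 ⇒ [9, 12, 5, 4, 10, 3, 13, 1]
5<12: swap(1,2), lo=2 mid=3 ⇒ [9, 5, 12, 4, 10, 3, 13, 1]
4<12: swap(2,3), lo=3 mid=4 ⇒ [9, 5, 4, 12, 10, 3, 13, 1]
10<12: swap(3,4), lo=4 mid=5 ⇒ [9, 5, 4, 10, 12, 3, 13, 1]
3<12: swap(4,5), lo=5 mid=6 ⇒ [9, 5, 4, 10, 3, 12, 13, 1]
13>12: swap(6,7), hi=6 ⇒ [9, 5, 4, 10, 3, 12, 1, 13]
1<12: swap(5,6), lo=6 mid=7 ⇒ [9, 5, 4, 10, 3, 1, 12, 13]
done. lo=6 hi=6; nums=[9, 5, 4, 10, 3, 1, 12, 13]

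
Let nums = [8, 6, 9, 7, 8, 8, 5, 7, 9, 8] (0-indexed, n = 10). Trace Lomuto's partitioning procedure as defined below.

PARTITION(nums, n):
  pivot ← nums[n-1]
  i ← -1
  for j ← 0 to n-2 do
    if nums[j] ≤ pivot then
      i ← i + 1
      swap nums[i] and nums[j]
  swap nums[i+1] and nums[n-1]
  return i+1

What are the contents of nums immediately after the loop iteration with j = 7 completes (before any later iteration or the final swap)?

pivot = nums[9] = 8; i = -1
j=0: nums[0]=8 ≤ 8 → i=0, swap nums[0],nums[0] (no change) → [8, 6, 9, 7, 8, 8, 5, 7, 9, 8]
j=1: nums[1]=6 ≤ 8 → i=1, swap nums[1],nums[1] (no change) → [8, 6, 9, 7, 8, 8, 5, 7, 9, 8]
j=2: nums[2]=9 > 8 → no swap
j=3: nums[3]=7 ≤ 8 → i=2, swap nums[2],nums[3] → [8, 6, 7, 9, 8, 8, 5, 7, 9, 8]
j=4: nums[4]=8 ≤ 8 → i=3, swap nums[3],nums[4] → [8, 6, 7, 8, 9, 8, 5, 7, 9, 8]
j=5: nums[5]=8 ≤ 8 → i=4, swap nums[4],nums[5] → [8, 6, 7, 8, 8, 9, 5, 7, 9, 8]
j=6: nums[6]=5 ≤ 8 → i=5, swap nums[5],nums[6] → [8, 6, 7, 8, 8, 5, 9, 7, 9, 8]
j=7: nums[7]=7 ≤ 8 → i=6, swap nums[6],nums[7] → [8, 6, 7, 8, 8, 5, 7, 9, 9, 8]
(after j=7) nums = [8, 6, 7, 8, 8, 5, 7, 9, 9, 8]

[8, 6, 7, 8, 8, 5, 7, 9, 9, 8]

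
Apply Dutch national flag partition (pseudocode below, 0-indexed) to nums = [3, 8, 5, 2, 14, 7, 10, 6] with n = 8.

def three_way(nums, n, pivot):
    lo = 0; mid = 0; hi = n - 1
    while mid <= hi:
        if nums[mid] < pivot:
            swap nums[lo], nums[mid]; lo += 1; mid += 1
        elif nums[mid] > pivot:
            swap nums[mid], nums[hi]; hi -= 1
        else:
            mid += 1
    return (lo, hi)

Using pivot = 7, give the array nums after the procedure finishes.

[3, 6, 5, 2, 7, 10, 14, 8]

pivot = 7; lo=0, mid=0, hi=7
nums[mid]=3<7: swap nums[0],nums[0]; lo=1,mid=1 → [3, 8, 5, 2, 14, 7, 10, 6]
nums[mid]=8>7: swap nums[1],nums[7]; hi=6 → [3, 6, 5, 2, 14, 7, 10, 8]
nums[mid]=6<7: swap nums[1],nums[1]; lo=2,mid=2 → [3, 6, 5, 2, 14, 7, 10, 8]
nums[mid]=5<7: swap nums[2],nums[2]; lo=3,mid=3 → [3, 6, 5, 2, 14, 7, 10, 8]
nums[mid]=2<7: swap nums[3],nums[3]; lo=4,mid=4 → [3, 6, 5, 2, 14, 7, 10, 8]
nums[mid]=14>7: swap nums[4],nums[6]; hi=5 → [3, 6, 5, 2, 10, 7, 14, 8]
nums[mid]=10>7: swap nums[4],nums[5]; hi=4 → [3, 6, 5, 2, 7, 10, 14, 8]
nums[mid]=7=7: mid=5
end: lo=4, hi=4; nums = [3, 6, 5, 2, 7, 10, 14, 8]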